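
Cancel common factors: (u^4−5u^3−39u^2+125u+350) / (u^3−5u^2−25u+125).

(u^2−5u−14)/(u−5)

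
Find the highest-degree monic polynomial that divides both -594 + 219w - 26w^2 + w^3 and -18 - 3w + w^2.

-6 + w

By polynomial division,
  w^3 - 26w^2 + 219w - 594 = (w - 23)(w^2 - 3w - 18) + (168w - 1008)
  w^2 - 3w - 18 = ((1/168)w + 1/56)(168w - 1008) + (0)
Last nonzero remainder: 168w - 1008. Dividing through by 168 gives the monic gcd w - 6.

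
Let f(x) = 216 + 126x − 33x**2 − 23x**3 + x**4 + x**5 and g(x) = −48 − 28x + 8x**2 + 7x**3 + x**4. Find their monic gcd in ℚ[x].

6 + 5x + x**2

Apply the Euclidean algorithm:
  x**5 + x**4 − 23x**3 − 33x**2 + 126x + 216 = (x − 6)(x**4 + 7x**3 + 8x**2 − 28x − 48) + (11x**3 + 43x**2 + 6x − 72)
  x**4 + 7x**3 + 8x**2 − 28x − 48 = ((1/11)x + 34/121)(11x**3 + 43x**2 + 6x − 72) + (−(560/121)x**2 − (2800/121)x − 3360/121)
  11x**3 + 43x**2 + 6x − 72 = (−(1331/560)x + 363/140)(−(560/121)x**2 − (2800/121)x − 3360/121) + (0)
Last nonzero remainder: −(560/121)x**2 − (2800/121)x − 3360/121. Dividing through by −560/121 gives the monic gcd x**2 + 5x + 6.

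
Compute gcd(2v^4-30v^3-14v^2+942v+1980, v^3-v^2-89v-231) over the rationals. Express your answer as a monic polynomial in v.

v^2-8v-33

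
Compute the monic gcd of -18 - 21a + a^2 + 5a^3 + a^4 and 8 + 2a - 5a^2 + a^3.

-2 - a + a^2

Apply the Euclidean algorithm:
  a^4 + 5a^3 + a^2 - 21a - 18 = (a + 10)(a^3 - 5a^2 + 2a + 8) + (49a^2 - 49a - 98)
  a^3 - 5a^2 + 2a + 8 = ((1/49)a - 4/49)(49a^2 - 49a - 98) + (0)
Last nonzero remainder: 49a^2 - 49a - 98. Dividing through by 49 gives the monic gcd a^2 - a - 2.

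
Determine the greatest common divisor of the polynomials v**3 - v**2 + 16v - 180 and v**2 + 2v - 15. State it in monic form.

Euclidean algorithm in ℚ[v]:
  v**3 - v**2 + 16v - 180 = (v - 3)(v**2 + 2v - 15) + (37v - 225)
  v**2 + 2v - 15 = ((1/37)v + 299/1369)(37v - 225) + (46740/1369)
  37v - 225 = ((50653/46740)v - 20535/3116)(46740/1369) + (0)
The last nonzero remainder is the constant 46740/1369, so the polynomials are coprime and gcd = 1.

1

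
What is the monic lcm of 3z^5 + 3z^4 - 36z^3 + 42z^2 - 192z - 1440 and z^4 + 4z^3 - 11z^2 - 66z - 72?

Euclidean algorithm in ℚ[z]:
  3z^5 + 3z^4 - 36z^3 + 42z^2 - 192z - 1440 = (3z - 9)(z^4 + 4z^3 - 11z^2 - 66z - 72) + (33z^3 + 141z^2 - 570z - 2088)
  z^4 + 4z^3 - 11z^2 - 66z - 72 = ((1/33)z - 1/121)(33z^3 + 141z^2 - 570z - 2088) + ((900/121)z^2 - (900/121)z - 10800/121)
  33z^3 + 141z^2 - 570z - 2088 = ((1331/300)z + 3509/150)((900/121)z^2 - (900/121)z - 10800/121) + (0)
Last nonzero remainder: (900/121)z^2 - (900/121)z - 10800/121. Dividing through by 900/121 gives the monic gcd z^2 - z - 12.
Then lcm(f, g) = f·g / gcd(f, g); expanding and making the result monic gives the answer.

z^7 + 6z^6 - z^5 - 40z^4 - 66z^3 - 716z^2 - 2784z - 2880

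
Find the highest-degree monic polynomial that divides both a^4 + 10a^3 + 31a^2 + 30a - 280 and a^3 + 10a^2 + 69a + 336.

a + 7

By polynomial division,
  a^4 + 10a^3 + 31a^2 + 30a - 280 = (a)(a^3 + 10a^2 + 69a + 336) + (-38a^2 - 306a - 280)
  a^3 + 10a^2 + 69a + 336 = (-(1/38)a - 37/722)(-38a^2 - 306a - 280) + ((16588/361)a + 116116/361)
  -38a^2 - 306a - 280 = (-(6859/8294)a - 3610/4147)((16588/361)a + 116116/361) + (0)
Last nonzero remainder: (16588/361)a + 116116/361. Dividing through by 16588/361 gives the monic gcd a + 7.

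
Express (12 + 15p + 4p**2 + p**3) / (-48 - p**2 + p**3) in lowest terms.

(1 + p)/(-4 + p)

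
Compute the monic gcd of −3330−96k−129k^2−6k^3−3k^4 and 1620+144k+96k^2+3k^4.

Apply the Euclidean algorithm:
  −3k^4−6k^3−129k^2−96k−3330 = (−1)(3k^4+96k^2+144k+1620) + (−6k^3−33k^2+48k−1710)
  3k^4+96k^2+144k+1620 = (−(1/2)k+11/4)(−6k^3−33k^2+48k−1710) + ((843/4)k^2−843k+12645/2)
  −6k^3−33k^2+48k−1710 = (−(8/281)k−76/281)((843/4)k^2−843k+12645/2) + (0)
Last nonzero remainder: (843/4)k^2−843k+12645/2. Dividing through by 843/4 gives the monic gcd k^2−4k+30.

30−4k+k^2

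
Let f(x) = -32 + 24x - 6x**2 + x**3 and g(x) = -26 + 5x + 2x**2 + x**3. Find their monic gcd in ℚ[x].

-2 + x

By polynomial division,
  x**3 - 6x**2 + 24x - 32 = (x**3 + 2x**2 + 5x - 26) + (-8x**2 + 19x - 6)
  x**3 + 2x**2 + 5x - 26 = (-(1/8)x - 35/64)(-8x**2 + 19x - 6) + ((937/64)x - 937/32)
  -8x**2 + 19x - 6 = (-(512/937)x + 192/937)((937/64)x - 937/32) + (0)
Last nonzero remainder: (937/64)x - 937/32. Dividing through by 937/64 gives the monic gcd x - 2.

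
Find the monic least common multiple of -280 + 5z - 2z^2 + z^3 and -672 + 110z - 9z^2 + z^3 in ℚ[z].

-26880 + 1040z - 482z^2 + 105z^3 - 4z^4 + z^5

Euclidean algorithm in ℚ[z]:
  z^3 - 2z^2 + 5z - 280 = (z^3 - 9z^2 + 110z - 672) + (7z^2 - 105z + 392)
  z^3 - 9z^2 + 110z - 672 = ((1/7)z + 6/7)(7z^2 - 105z + 392) + (144z - 1008)
  7z^2 - 105z + 392 = ((7/144)z - 7/18)(144z - 1008) + (0)
Last nonzero remainder: 144z - 1008. Dividing through by 144 gives the monic gcd z - 7.
Then lcm(f, g) = f·g / gcd(f, g); expanding and making the result monic gives the answer.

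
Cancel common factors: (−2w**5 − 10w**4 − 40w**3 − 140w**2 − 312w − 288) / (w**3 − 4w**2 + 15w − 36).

(−2w**3 − 12w**2 − 28w − 24)/(w − 3)

Apply the Euclidean algorithm:
  −2w**5 − 10w**4 − 40w**3 − 140w**2 − 312w − 288 = (−2w**2 − 18w − 82)(w**3 − 4w**2 + 15w − 36) + (−270w**2 + 270w − 3240)
  w**3 − 4w**2 + 15w − 36 = (−(1/270)w + 1/90)(−270w**2 + 270w − 3240) + (0)
Last nonzero remainder: −270w**2 + 270w − 3240. Dividing through by −270 gives the monic gcd w**2 − w + 12.
Cancel w**2 − w + 12 from numerator and denominator to get the reduced form.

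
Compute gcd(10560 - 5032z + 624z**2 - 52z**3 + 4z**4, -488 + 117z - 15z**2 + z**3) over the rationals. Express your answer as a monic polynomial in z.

-8 + z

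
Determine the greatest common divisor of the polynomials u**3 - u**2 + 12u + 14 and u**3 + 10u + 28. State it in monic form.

u**2 - 2u + 14

By polynomial division,
  u**3 - u**2 + 12u + 14 = (u**3 + 10u + 28) + (-u**2 + 2u - 14)
  u**3 + 10u + 28 = (-u - 2)(-u**2 + 2u - 14) + (0)
Last nonzero remainder: -u**2 + 2u - 14. Dividing through by -1 gives the monic gcd u**2 - 2u + 14.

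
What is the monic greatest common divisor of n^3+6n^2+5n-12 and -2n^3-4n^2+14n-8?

Repeated division with remainder:
  n^3+6n^2+5n-12 = (-1/2)(-2n^3-4n^2+14n-8) + (4n^2+12n-16)
  -2n^3-4n^2+14n-8 = (-(1/2)n+1/2)(4n^2+12n-16) + (0)
Last nonzero remainder: 4n^2+12n-16. Dividing through by 4 gives the monic gcd n^2+3n-4.

n^2+3n-4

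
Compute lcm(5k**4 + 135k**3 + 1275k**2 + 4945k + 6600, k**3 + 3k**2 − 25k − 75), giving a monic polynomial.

k**5 + 22k**4 + 120k**3 − 286k**2 − 3625k − 6600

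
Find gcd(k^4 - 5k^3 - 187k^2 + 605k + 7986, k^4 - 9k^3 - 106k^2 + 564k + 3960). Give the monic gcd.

k^2 - 5k - 66

Repeated division with remainder:
  k^4 - 5k^3 - 187k^2 + 605k + 7986 = (k^4 - 9k^3 - 106k^2 + 564k + 3960) + (4k^3 - 81k^2 + 41k + 4026)
  k^4 - 9k^3 - 106k^2 + 564k + 3960 = ((1/4)k + 45/16)(4k^3 - 81k^2 + 41k + 4026) + ((1785/16)k^2 - (8925/16)k - 58905/8)
  4k^3 - 81k^2 + 41k + 4026 = ((64/1785)k - 976/1785)((1785/16)k^2 - (8925/16)k - 58905/8) + (0)
Last nonzero remainder: (1785/16)k^2 - (8925/16)k - 58905/8. Dividing through by 1785/16 gives the monic gcd k^2 - 5k - 66.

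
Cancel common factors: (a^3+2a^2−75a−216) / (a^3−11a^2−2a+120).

(a^2−a−72)/(a^2−14a+40)

By polynomial division,
  a^3+2a^2−75a−216 = (a^3−11a^2−2a+120) + (13a^2−73a−336)
  a^3−11a^2−2a+120 = ((1/13)a−70/169)(13a^2−73a−336) + (−(1080/169)a−3240/169)
  13a^2−73a−336 = (−(2197/1080)a+2366/135)(−(1080/169)a−3240/169) + (0)
Last nonzero remainder: −(1080/169)a−3240/169. Dividing through by −1080/169 gives the monic gcd a+3.
Cancel a+3 from numerator and denominator to get the reduced form.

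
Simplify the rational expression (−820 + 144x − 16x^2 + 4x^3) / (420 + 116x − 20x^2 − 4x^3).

(−41 − x − x^2)/(21 + 10x + x^2)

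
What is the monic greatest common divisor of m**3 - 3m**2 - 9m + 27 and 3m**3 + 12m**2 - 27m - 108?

m**2 - 9

Apply the Euclidean algorithm:
  m**3 - 3m**2 - 9m + 27 = (1/3)(3m**3 + 12m**2 - 27m - 108) + (-7m**2 + 63)
  3m**3 + 12m**2 - 27m - 108 = (-(3/7)m - 12/7)(-7m**2 + 63) + (0)
Last nonzero remainder: -7m**2 + 63. Dividing through by -7 gives the monic gcd m**2 - 9.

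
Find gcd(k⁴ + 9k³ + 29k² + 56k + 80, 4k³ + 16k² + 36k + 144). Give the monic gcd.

k + 4

Euclidean algorithm in ℚ[k]:
  k⁴ + 9k³ + 29k² + 56k + 80 = ((1/4)k + 5/4)(4k³ + 16k² + 36k + 144) + (-25k - 100)
  4k³ + 16k² + 36k + 144 = (-(4/25)k² - 36/25)(-25k - 100) + (0)
Last nonzero remainder: -25k - 100. Dividing through by -25 gives the monic gcd k + 4.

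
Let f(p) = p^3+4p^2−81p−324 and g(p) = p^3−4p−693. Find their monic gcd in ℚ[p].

Repeated division with remainder:
  p^3+4p^2−81p−324 = (p^3−4p−693) + (4p^2−77p+369)
  p^3−4p−693 = ((1/4)p+77/16)(4p^2−77p+369) + ((4389/16)p−39501/16)
  4p^2−77p+369 = ((64/4389)p−656/4389)((4389/16)p−39501/16) + (0)
Last nonzero remainder: (4389/16)p−39501/16. Dividing through by 4389/16 gives the monic gcd p−9.

p−9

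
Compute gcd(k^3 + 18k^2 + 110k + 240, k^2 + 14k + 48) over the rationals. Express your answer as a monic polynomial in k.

k + 8

Apply the Euclidean algorithm:
  k^3 + 18k^2 + 110k + 240 = (k + 4)(k^2 + 14k + 48) + (6k + 48)
  k^2 + 14k + 48 = ((1/6)k + 1)(6k + 48) + (0)
Last nonzero remainder: 6k + 48. Dividing through by 6 gives the monic gcd k + 8.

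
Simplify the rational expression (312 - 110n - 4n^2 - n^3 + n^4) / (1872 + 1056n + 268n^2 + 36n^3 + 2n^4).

Euclidean algorithm in ℚ[n]:
  n^4 - n^3 - 4n^2 - 110n + 312 = (1/2)(2n^4 + 36n^3 + 268n^2 + 1056n + 1872) + (-19n^3 - 138n^2 - 638n - 624)
  2n^4 + 36n^3 + 268n^2 + 1056n + 1872 = (-(2/19)n - 408/361)(-19n^3 - 138n^2 - 638n - 624) + ((16200/361)n^2 + (97200/361)n + 421200/361)
  -19n^3 - 138n^2 - 638n - 624 = (-(6859/16200)n - 361/675)((16200/361)n^2 + (97200/361)n + 421200/361) + (0)
Last nonzero remainder: (16200/361)n^2 + (97200/361)n + 421200/361. Dividing through by 16200/361 gives the monic gcd n^2 + 6n + 26.
Cancel n^2 + 6n + 26 from numerator and denominator to get the reduced form.

(12 - 7n + n^2)/(72 + 24n + 2n^2)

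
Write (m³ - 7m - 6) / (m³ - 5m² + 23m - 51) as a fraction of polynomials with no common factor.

(m² + 3m + 2)/(m² - 2m + 17)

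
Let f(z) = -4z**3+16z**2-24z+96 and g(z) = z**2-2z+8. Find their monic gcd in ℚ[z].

1

By polynomial division,
  -4z**3+16z**2-24z+96 = (-4z+8)(z**2-2z+8) + (24z+32)
  z**2-2z+8 = ((1/24)z-5/36)(24z+32) + (112/9)
  24z+32 = ((27/14)z+18/7)(112/9) + (0)
The last nonzero remainder is the constant 112/9, so the polynomials are coprime and gcd = 1.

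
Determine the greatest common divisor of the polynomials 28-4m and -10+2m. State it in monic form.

Euclidean algorithm in ℚ[m]:
  -4m+28 = (-2)(2m-10) + (8)
  2m-10 = ((1/4)m-5/4)(8) + (0)
The last nonzero remainder is the constant 8, so the polynomials are coprime and gcd = 1.

1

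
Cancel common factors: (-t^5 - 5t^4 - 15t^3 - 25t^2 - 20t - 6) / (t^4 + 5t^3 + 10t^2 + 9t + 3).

By polynomial division,
  -t^5 - 5t^4 - 15t^3 - 25t^2 - 20t - 6 = (-t)(t^4 + 5t^3 + 10t^2 + 9t + 3) + (-5t^3 - 16t^2 - 17t - 6)
  t^4 + 5t^3 + 10t^2 + 9t + 3 = (-(1/5)t - 9/25)(-5t^3 - 16t^2 - 17t - 6) + ((21/25)t^2 + (42/25)t + 21/25)
  -5t^3 - 16t^2 - 17t - 6 = (-(125/21)t - 50/7)((21/25)t^2 + (42/25)t + 21/25) + (0)
Last nonzero remainder: (21/25)t^2 + (42/25)t + 21/25. Dividing through by 21/25 gives the monic gcd t^2 + 2t + 1.
Cancel t^2 + 2t + 1 from numerator and denominator to get the reduced form.

(-t^3 - 3t^2 - 8t - 6)/(t^2 + 3t + 3)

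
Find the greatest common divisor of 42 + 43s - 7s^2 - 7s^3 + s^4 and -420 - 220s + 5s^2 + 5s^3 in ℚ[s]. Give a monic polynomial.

Repeated division with remainder:
  s^4 - 7s^3 - 7s^2 + 43s + 42 = ((1/5)s - 8/5)(5s^3 + 5s^2 - 220s - 420) + (45s^2 - 225s - 630)
  5s^3 + 5s^2 - 220s - 420 = ((1/9)s + 2/3)(45s^2 - 225s - 630) + (0)
Last nonzero remainder: 45s^2 - 225s - 630. Dividing through by 45 gives the monic gcd s^2 - 5s - 14.

-14 - 5s + s^2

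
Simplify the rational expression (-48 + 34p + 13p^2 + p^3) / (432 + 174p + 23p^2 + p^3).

By polynomial division,
  p^3 + 13p^2 + 34p - 48 = (p^3 + 23p^2 + 174p + 432) + (-10p^2 - 140p - 480)
  p^3 + 23p^2 + 174p + 432 = (-(1/10)p - 9/10)(-10p^2 - 140p - 480) + (0)
Last nonzero remainder: -10p^2 - 140p - 480. Dividing through by -10 gives the monic gcd p^2 + 14p + 48.
Cancel p^2 + 14p + 48 from numerator and denominator to get the reduced form.

(-1 + p)/(9 + p)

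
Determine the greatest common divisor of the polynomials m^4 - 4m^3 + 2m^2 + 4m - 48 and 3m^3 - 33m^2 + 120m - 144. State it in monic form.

m - 4

Repeated division with remainder:
  m^4 - 4m^3 + 2m^2 + 4m - 48 = ((1/3)m + 7/3)(3m^3 - 33m^2 + 120m - 144) + (39m^2 - 228m + 288)
  3m^3 - 33m^2 + 120m - 144 = ((1/13)m - 67/169)(39m^2 - 228m + 288) + ((1260/169)m - 5040/169)
  39m^2 - 228m + 288 = ((2197/420)m - 338/35)((1260/169)m - 5040/169) + (0)
Last nonzero remainder: (1260/169)m - 5040/169. Dividing through by 1260/169 gives the monic gcd m - 4.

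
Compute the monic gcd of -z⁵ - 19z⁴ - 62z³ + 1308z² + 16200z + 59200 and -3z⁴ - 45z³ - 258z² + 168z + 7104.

Apply the Euclidean algorithm:
  -z⁵ - 19z⁴ - 62z³ + 1308z² + 16200z + 59200 = ((1/3)z + 4/3)(-3z⁴ - 45z³ - 258z² + 168z + 7104) + (84z³ + 1596z² + 13608z + 49728)
  -3z⁴ - 45z³ - 258z² + 168z + 7104 = (-(1/28)z + 1/7)(84z³ + 1596z² + 13608z + 49728) + (0)
Last nonzero remainder: 84z³ + 1596z² + 13608z + 49728. Dividing through by 84 gives the monic gcd z³ + 19z² + 162z + 592.

z³ + 19z² + 162z + 592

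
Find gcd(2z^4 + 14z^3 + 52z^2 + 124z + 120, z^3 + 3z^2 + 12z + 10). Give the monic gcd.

z^2 + 2z + 10

Apply the Euclidean algorithm:
  2z^4 + 14z^3 + 52z^2 + 124z + 120 = (2z + 8)(z^3 + 3z^2 + 12z + 10) + (4z^2 + 8z + 40)
  z^3 + 3z^2 + 12z + 10 = ((1/4)z + 1/4)(4z^2 + 8z + 40) + (0)
Last nonzero remainder: 4z^2 + 8z + 40. Dividing through by 4 gives the monic gcd z^2 + 2z + 10.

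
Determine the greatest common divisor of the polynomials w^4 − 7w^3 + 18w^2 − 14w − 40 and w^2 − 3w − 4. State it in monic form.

w^2 − 3w − 4

Apply the Euclidean algorithm:
  w^4 − 7w^3 + 18w^2 − 14w − 40 = (w^2 − 4w + 10)(w^2 − 3w − 4) + (0)
The last nonzero remainder w^2 − 3w − 4 is already monic.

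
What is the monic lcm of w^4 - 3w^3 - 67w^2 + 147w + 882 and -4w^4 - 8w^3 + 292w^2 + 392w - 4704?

w^6 - w^5 - 97w^4 + 85w^3 + 2784w^2 - 1764w - 21168

Euclidean algorithm in ℚ[w]:
  w^4 - 3w^3 - 67w^2 + 147w + 882 = (-1/4)(-4w^4 - 8w^3 + 292w^2 + 392w - 4704) + (-5w^3 + 6w^2 + 245w - 294)
  -4w^4 - 8w^3 + 292w^2 + 392w - 4704 = ((4/5)w + 64/25)(-5w^3 + 6w^2 + 245w - 294) + ((2016/25)w^2 - 98784/25)
  -5w^3 + 6w^2 + 245w - 294 = (-(125/2016)w + 25/336)((2016/25)w^2 - 98784/25) + (0)
Last nonzero remainder: (2016/25)w^2 - 98784/25. Dividing through by 2016/25 gives the monic gcd w^2 - 49.
Then lcm(f, g) = f·g / gcd(f, g); expanding and making the result monic gives the answer.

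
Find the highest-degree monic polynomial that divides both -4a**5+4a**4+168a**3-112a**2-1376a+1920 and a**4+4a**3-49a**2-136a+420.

a**3-3a**2-28a+60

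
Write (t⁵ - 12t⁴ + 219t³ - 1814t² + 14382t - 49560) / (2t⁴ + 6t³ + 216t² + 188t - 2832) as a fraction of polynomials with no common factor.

(t³ - 14t² + 129t - 420)/(2t² + 2t - 24)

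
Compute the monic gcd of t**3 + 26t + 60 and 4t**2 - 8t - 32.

By polynomial division,
  t**3 + 26t + 60 = ((1/4)t + 1/2)(4t**2 - 8t - 32) + (38t + 76)
  4t**2 - 8t - 32 = ((2/19)t - 8/19)(38t + 76) + (0)
Last nonzero remainder: 38t + 76. Dividing through by 38 gives the monic gcd t + 2.

t + 2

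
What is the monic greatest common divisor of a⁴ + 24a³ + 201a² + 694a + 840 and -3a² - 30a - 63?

a² + 10a + 21

Euclidean algorithm in ℚ[a]:
  a⁴ + 24a³ + 201a² + 694a + 840 = (-(1/3)a² - (14/3)a - 40/3)(-3a² - 30a - 63) + (0)
Last nonzero remainder: -3a² - 30a - 63. Dividing through by -3 gives the monic gcd a² + 10a + 21.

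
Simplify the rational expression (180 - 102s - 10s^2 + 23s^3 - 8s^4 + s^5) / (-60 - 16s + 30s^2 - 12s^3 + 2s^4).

Apply the Euclidean algorithm:
  s^5 - 8s^4 + 23s^3 - 10s^2 - 102s + 180 = ((1/2)s - 1)(2s^4 - 12s^3 + 30s^2 - 16s - 60) + (-4s^3 + 28s^2 - 88s + 120)
  2s^4 - 12s^3 + 30s^2 - 16s - 60 = (-(1/2)s - 1/2)(-4s^3 + 28s^2 - 88s + 120) + (0)
Last nonzero remainder: -4s^3 + 28s^2 - 88s + 120. Dividing through by -4 gives the monic gcd s^3 - 7s^2 + 22s - 30.
Cancel s^3 - 7s^2 + 22s - 30 from numerator and denominator to get the reduced form.

(-6 - s + s^2)/(2 + 2s)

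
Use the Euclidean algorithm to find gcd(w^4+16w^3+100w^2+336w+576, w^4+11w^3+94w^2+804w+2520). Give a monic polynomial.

w^2+12w+36

By polynomial division,
  w^4+16w^3+100w^2+336w+576 = (w^4+11w^3+94w^2+804w+2520) + (5w^3+6w^2-468w-1944)
  w^4+11w^3+94w^2+804w+2520 = ((1/5)w+49/25)(5w^3+6w^2-468w-1944) + ((4396/25)w^2+(52752/25)w+158256/25)
  5w^3+6w^2-468w-1944 = ((125/4396)w-675/2198)((4396/25)w^2+(52752/25)w+158256/25) + (0)
Last nonzero remainder: (4396/25)w^2+(52752/25)w+158256/25. Dividing through by 4396/25 gives the monic gcd w^2+12w+36.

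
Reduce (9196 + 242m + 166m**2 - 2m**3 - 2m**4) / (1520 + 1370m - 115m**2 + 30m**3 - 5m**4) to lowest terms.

(-242 + 2m**2)/(-40 - 35m + 5m**2)

By polynomial division,
  -2m**4 - 2m**3 + 166m**2 + 242m + 9196 = (2/5)(-5m**4 + 30m**3 - 115m**2 + 1370m + 1520) + (-14m**3 + 212m**2 - 306m + 8588)
  -5m**4 + 30m**3 - 115m**2 + 1370m + 1520 = ((5/14)m + 160/49)(-14m**3 + 212m**2 - 306m + 8588) + (-(34200/49)m**2 - (34200/49)m - 1299600/49)
  -14m**3 + 212m**2 - 306m + 8588 = ((343/17100)m - 5537/17100)(-(34200/49)m**2 - (34200/49)m - 1299600/49) + (0)
Last nonzero remainder: -(34200/49)m**2 - (34200/49)m - 1299600/49. Dividing through by -34200/49 gives the monic gcd m**2 + m + 38.
Cancel m**2 + m + 38 from numerator and denominator to get the reduced form.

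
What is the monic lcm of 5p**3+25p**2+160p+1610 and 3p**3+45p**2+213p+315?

p**5+13p**4+87p**3+653p**2+3056p+4830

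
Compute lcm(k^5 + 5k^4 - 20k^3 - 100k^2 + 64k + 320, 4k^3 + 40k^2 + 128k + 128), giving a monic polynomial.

k^6 + 9k^5 - 180k^3 - 336k^2 + 576k + 1280

Repeated division with remainder:
  k^5 + 5k^4 - 20k^3 - 100k^2 + 64k + 320 = ((1/4)k^2 - (5/4)k - 1/2)(4k^3 + 40k^2 + 128k + 128) + (48k^2 + 288k + 384)
  4k^3 + 40k^2 + 128k + 128 = ((1/12)k + 1/3)(48k^2 + 288k + 384) + (0)
Last nonzero remainder: 48k^2 + 288k + 384. Dividing through by 48 gives the monic gcd k^2 + 6k + 8.
Then lcm(f, g) = f·g / gcd(f, g); expanding and making the result monic gives the answer.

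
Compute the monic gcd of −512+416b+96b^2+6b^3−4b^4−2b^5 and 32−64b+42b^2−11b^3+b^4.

4−5b+b^2

By polynomial division,
  −2b^5−4b^4+6b^3+96b^2+416b−512 = (−2b−26)(b^4−11b^3+42b^2−64b+32) + (−196b^3+1060b^2−1184b+320)
  b^4−11b^3+42b^2−64b+32 = (−(1/196)b+137/4802)(−196b^3+1060b^2−1184b+320) + ((13728/2401)b^2−(68640/2401)b+54912/2401)
  −196b^3+1060b^2−1184b+320 = (−(117649/3432)b+12005/858)((13728/2401)b^2−(68640/2401)b+54912/2401) + (0)
Last nonzero remainder: (13728/2401)b^2−(68640/2401)b+54912/2401. Dividing through by 13728/2401 gives the monic gcd b^2−5b+4.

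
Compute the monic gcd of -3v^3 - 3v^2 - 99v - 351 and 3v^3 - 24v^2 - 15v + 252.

v + 3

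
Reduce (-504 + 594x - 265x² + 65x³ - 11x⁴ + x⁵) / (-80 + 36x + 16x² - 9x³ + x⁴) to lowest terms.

Euclidean algorithm in ℚ[x]:
  x⁵ - 11x⁴ + 65x³ - 265x² + 594x - 504 = (x - 2)(x⁴ - 9x³ + 16x² + 36x - 80) + (31x³ - 269x² + 746x - 664)
  x⁴ - 9x³ + 16x² + 36x - 80 = ((1/31)x - 10/961)(31x³ - 269x² + 746x - 664) + (-(10440/961)x² + (62640/961)x - 83520/961)
  31x³ - 269x² + 746x - 664 = (-(29791/10440)x + 79763/10440)(-(10440/961)x² + (62640/961)x - 83520/961) + (0)
Last nonzero remainder: -(10440/961)x² + (62640/961)x - 83520/961. Dividing through by -10440/961 gives the monic gcd x² - 6x + 8.
Cancel x² - 6x + 8 from numerator and denominator to get the reduced form.

(-63 + 27x - 5x² + x³)/(-10 - 3x + x²)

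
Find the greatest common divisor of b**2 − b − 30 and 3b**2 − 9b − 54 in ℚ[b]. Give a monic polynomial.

b − 6

By polynomial division,
  b**2 − b − 30 = (1/3)(3b**2 − 9b − 54) + (2b − 12)
  3b**2 − 9b − 54 = ((3/2)b + 9/2)(2b − 12) + (0)
Last nonzero remainder: 2b − 12. Dividing through by 2 gives the monic gcd b − 6.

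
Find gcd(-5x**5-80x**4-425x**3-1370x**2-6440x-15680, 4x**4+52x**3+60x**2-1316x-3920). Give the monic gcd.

x**3+18x**2+105x+196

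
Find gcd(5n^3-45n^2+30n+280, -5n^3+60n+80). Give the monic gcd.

Apply the Euclidean algorithm:
  5n^3-45n^2+30n+280 = (-1)(-5n^3+60n+80) + (-45n^2+90n+360)
  -5n^3+60n+80 = ((1/9)n+2/9)(-45n^2+90n+360) + (0)
Last nonzero remainder: -45n^2+90n+360. Dividing through by -45 gives the monic gcd n^2-2n-8.

n^2-2n-8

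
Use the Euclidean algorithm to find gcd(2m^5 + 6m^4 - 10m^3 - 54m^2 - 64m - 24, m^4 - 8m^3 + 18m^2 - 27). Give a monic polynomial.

By polynomial division,
  2m^5 + 6m^4 - 10m^3 - 54m^2 - 64m - 24 = (2m + 22)(m^4 - 8m^3 + 18m^2 - 27) + (130m^3 - 450m^2 - 10m + 570)
  m^4 - 8m^3 + 18m^2 - 27 = ((1/130)m - 59/1690)(130m^3 - 450m^2 - 10m + 570) + ((400/169)m^2 - (800/169)m - 1200/169)
  130m^3 - 450m^2 - 10m + 570 = ((2197/40)m - 3211/40)((400/169)m^2 - (800/169)m - 1200/169) + (0)
Last nonzero remainder: (400/169)m^2 - (800/169)m - 1200/169. Dividing through by 400/169 gives the monic gcd m^2 - 2m - 3.

m^2 - 2m - 3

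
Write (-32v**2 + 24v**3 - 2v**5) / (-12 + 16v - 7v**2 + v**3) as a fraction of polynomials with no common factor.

(-8v**2 - 2v**3)/(-3 + v)

By polynomial division,
  -2v**5 + 24v**3 - 32v**2 = (-2v**2 - 14v - 42)(v**3 - 7v**2 + 16v - 12) + (-126v**2 + 504v - 504)
  v**3 - 7v**2 + 16v - 12 = (-(1/126)v + 1/42)(-126v**2 + 504v - 504) + (0)
Last nonzero remainder: -126v**2 + 504v - 504. Dividing through by -126 gives the monic gcd v**2 - 4v + 4.
Cancel v**2 - 4v + 4 from numerator and denominator to get the reduced form.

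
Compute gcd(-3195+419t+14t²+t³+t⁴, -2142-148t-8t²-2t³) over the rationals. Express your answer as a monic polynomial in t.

9+t

Repeated division with remainder:
  t⁴+t³+14t²+419t-3195 = (-(1/2)t+3/2)(-2t³-8t²-148t-2142) + (-48t²-430t+18)
  -2t³-8t²-148t-2142 = ((1/24)t-119/576)(-48t²-430t+18) + (-(68425/288)t-68425/32)
  -48t²-430t+18 = ((13824/68425)t-576/68425)(-(68425/288)t-68425/32) + (0)
Last nonzero remainder: -(68425/288)t-68425/32. Dividing through by -68425/288 gives the monic gcd t+9.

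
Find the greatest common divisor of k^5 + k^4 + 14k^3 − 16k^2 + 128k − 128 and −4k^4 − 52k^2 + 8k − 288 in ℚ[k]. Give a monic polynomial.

Repeated division with remainder:
  k^5 + k^4 + 14k^3 − 16k^2 + 128k − 128 = (−(1/4)k − 1/4)(−4k^4 − 52k^2 + 8k − 288) + (k^3 − 27k^2 + 58k − 200)
  −4k^4 − 52k^2 + 8k − 288 = (−4k − 108)(k^3 − 27k^2 + 58k − 200) + (−2736k^2 + 5472k − 21888)
  k^3 − 27k^2 + 58k − 200 = (−(1/2736)k + 25/2736)(−2736k^2 + 5472k − 21888) + (0)
Last nonzero remainder: −2736k^2 + 5472k − 21888. Dividing through by −2736 gives the monic gcd k^2 − 2k + 8.

k^2 − 2k + 8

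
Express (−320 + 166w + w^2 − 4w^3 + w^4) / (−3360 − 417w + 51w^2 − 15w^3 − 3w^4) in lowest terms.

(2 − w)/(21 + 3w)

Euclidean algorithm in ℚ[w]:
  w^4 − 4w^3 + w^2 + 166w − 320 = (−1/3)(−3w^4 − 15w^3 + 51w^2 − 417w − 3360) + (−9w^3 + 18w^2 + 27w − 1440)
  −3w^4 − 15w^3 + 51w^2 − 417w − 3360 = ((1/3)w + 7/3)(−9w^3 + 18w^2 + 27w − 1440) + (0)
Last nonzero remainder: −9w^3 + 18w^2 + 27w − 1440. Dividing through by −9 gives the monic gcd w^3 − 2w^2 − 3w + 160.
Cancel w^3 − 2w^2 − 3w + 160 from numerator and denominator to get the reduced form.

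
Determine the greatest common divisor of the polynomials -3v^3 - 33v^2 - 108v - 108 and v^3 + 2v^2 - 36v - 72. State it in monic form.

v^2 + 8v + 12

Apply the Euclidean algorithm:
  -3v^3 - 33v^2 - 108v - 108 = (-3)(v^3 + 2v^2 - 36v - 72) + (-27v^2 - 216v - 324)
  v^3 + 2v^2 - 36v - 72 = (-(1/27)v + 2/9)(-27v^2 - 216v - 324) + (0)
Last nonzero remainder: -27v^2 - 216v - 324. Dividing through by -27 gives the monic gcd v^2 + 8v + 12.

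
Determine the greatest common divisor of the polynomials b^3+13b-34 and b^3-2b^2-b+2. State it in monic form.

Euclidean algorithm in ℚ[b]:
  b^3+13b-34 = (b^3-2b^2-b+2) + (2b^2+14b-36)
  b^3-2b^2-b+2 = ((1/2)b-9/2)(2b^2+14b-36) + (80b-160)
  2b^2+14b-36 = ((1/40)b+9/40)(80b-160) + (0)
Last nonzero remainder: 80b-160. Dividing through by 80 gives the monic gcd b-2.

b-2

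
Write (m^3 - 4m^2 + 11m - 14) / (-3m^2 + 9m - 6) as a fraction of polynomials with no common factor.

Repeated division with remainder:
  m^3 - 4m^2 + 11m - 14 = (-(1/3)m + 1/3)(-3m^2 + 9m - 6) + (6m - 12)
  -3m^2 + 9m - 6 = (-(1/2)m + 1/2)(6m - 12) + (0)
Last nonzero remainder: 6m - 12. Dividing through by 6 gives the monic gcd m - 2.
Cancel m - 2 from numerator and denominator to get the reduced form.

(-m^2 + 2m - 7)/(3m - 3)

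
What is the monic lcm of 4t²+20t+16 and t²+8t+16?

Euclidean algorithm in ℚ[t]:
  4t²+20t+16 = (4)(t²+8t+16) + (−12t−48)
  t²+8t+16 = (−(1/12)t−1/3)(−12t−48) + (0)
Last nonzero remainder: −12t−48. Dividing through by −12 gives the monic gcd t+4.
Then lcm(f, g) = f·g / gcd(f, g); expanding and making the result monic gives the answer.

t³+9t²+24t+16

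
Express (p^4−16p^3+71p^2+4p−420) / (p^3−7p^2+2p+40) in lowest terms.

(p^2−13p+42)/(p−4)

Repeated division with remainder:
  p^4−16p^3+71p^2+4p−420 = (p−9)(p^3−7p^2+2p+40) + (6p^2−18p−60)
  p^3−7p^2+2p+40 = ((1/6)p−2/3)(6p^2−18p−60) + (0)
Last nonzero remainder: 6p^2−18p−60. Dividing through by 6 gives the monic gcd p^2−3p−10.
Cancel p^2−3p−10 from numerator and denominator to get the reduced form.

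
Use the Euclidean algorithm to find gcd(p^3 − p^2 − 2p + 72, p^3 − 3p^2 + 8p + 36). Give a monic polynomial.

Apply the Euclidean algorithm:
  p^3 − p^2 − 2p + 72 = (p^3 − 3p^2 + 8p + 36) + (2p^2 − 10p + 36)
  p^3 − 3p^2 + 8p + 36 = ((1/2)p + 1)(2p^2 − 10p + 36) + (0)
Last nonzero remainder: 2p^2 − 10p + 36. Dividing through by 2 gives the monic gcd p^2 − 5p + 18.

p^2 − 5p + 18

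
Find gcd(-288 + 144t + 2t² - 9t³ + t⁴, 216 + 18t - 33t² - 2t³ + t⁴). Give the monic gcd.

72 - 18t - 5t² + t³

Repeated division with remainder:
  t⁴ - 9t³ + 2t² + 144t - 288 = (t⁴ - 2t³ - 33t² + 18t + 216) + (-7t³ + 35t² + 126t - 504)
  t⁴ - 2t³ - 33t² + 18t + 216 = (-(1/7)t - 3/7)(-7t³ + 35t² + 126t - 504) + (0)
Last nonzero remainder: -7t³ + 35t² + 126t - 504. Dividing through by -7 gives the monic gcd t³ - 5t² - 18t + 72.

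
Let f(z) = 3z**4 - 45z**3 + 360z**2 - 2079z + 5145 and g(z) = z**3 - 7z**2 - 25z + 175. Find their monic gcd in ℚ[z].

z**2 - 12z + 35

Euclidean algorithm in ℚ[z]:
  3z**4 - 45z**3 + 360z**2 - 2079z + 5145 = (3z - 24)(z**3 - 7z**2 - 25z + 175) + (267z**2 - 3204z + 9345)
  z**3 - 7z**2 - 25z + 175 = ((1/267)z + 5/267)(267z**2 - 3204z + 9345) + (0)
Last nonzero remainder: 267z**2 - 3204z + 9345. Dividing through by 267 gives the monic gcd z**2 - 12z + 35.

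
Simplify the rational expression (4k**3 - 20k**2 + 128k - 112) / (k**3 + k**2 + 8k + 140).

Apply the Euclidean algorithm:
  4k**3 - 20k**2 + 128k - 112 = (4)(k**3 + k**2 + 8k + 140) + (-24k**2 + 96k - 672)
  k**3 + k**2 + 8k + 140 = (-(1/24)k - 5/24)(-24k**2 + 96k - 672) + (0)
Last nonzero remainder: -24k**2 + 96k - 672. Dividing through by -24 gives the monic gcd k**2 - 4k + 28.
Cancel k**2 - 4k + 28 from numerator and denominator to get the reduced form.

(4k - 4)/(k + 5)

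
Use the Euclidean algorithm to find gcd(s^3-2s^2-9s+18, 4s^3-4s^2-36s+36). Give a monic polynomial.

s^2-9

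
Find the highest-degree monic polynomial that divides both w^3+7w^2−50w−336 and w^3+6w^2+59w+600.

w+8

Apply the Euclidean algorithm:
  w^3+7w^2−50w−336 = (w^3+6w^2+59w+600) + (w^2−109w−936)
  w^3+6w^2+59w+600 = (w+115)(w^2−109w−936) + (13530w+108240)
  w^2−109w−936 = ((1/13530)w−39/4510)(13530w+108240) + (0)
Last nonzero remainder: 13530w+108240. Dividing through by 13530 gives the monic gcd w+8.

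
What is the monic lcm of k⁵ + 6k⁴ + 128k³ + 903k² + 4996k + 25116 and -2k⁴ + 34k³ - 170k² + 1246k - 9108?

k⁷ - 14k⁶ + 107k⁵ - 1063k⁴ - 392k³ + 14593k² - 7716k + 2486484

Euclidean algorithm in ℚ[k]:
  k⁵ + 6k⁴ + 128k³ + 903k² + 4996k + 25116 = (-(1/2)k - 23/2)(-2k⁴ + 34k³ - 170k² + 1246k - 9108) + (434k³ - 429k² + 14771k - 79626)
  -2k⁴ + 34k³ - 170k² + 1246k - 9108 = (-(1/217)k + 6949/94178)(434k³ - 429k² + 14771k - 79626) + (-(6618525/94178)k² - (19855575/94178)k - 152226075/47089)
  434k³ - 429k² + 14771k - 79626 = (-(40873252/6618525)k + 54340706/2206175)(-(6618525/94178)k² - (19855575/94178)k - 152226075/47089) + (0)
Last nonzero remainder: -(6618525/94178)k² - (19855575/94178)k - 152226075/47089. Dividing through by -6618525/94178 gives the monic gcd k² + 3k + 46.
Then lcm(f, g) = f·g / gcd(f, g); expanding and making the result monic gives the answer.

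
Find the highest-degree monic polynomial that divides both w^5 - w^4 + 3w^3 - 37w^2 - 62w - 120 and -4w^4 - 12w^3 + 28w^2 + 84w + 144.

w^2 + 2w + 3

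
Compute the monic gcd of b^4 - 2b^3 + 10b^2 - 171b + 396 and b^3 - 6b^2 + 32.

b - 4

By polynomial division,
  b^4 - 2b^3 + 10b^2 - 171b + 396 = (b + 4)(b^3 - 6b^2 + 32) + (34b^2 - 203b + 268)
  b^3 - 6b^2 + 32 = ((1/34)b - 1/1156)(34b^2 - 203b + 268) + (-(9315/1156)b + 9315/289)
  34b^2 - 203b + 268 = (-(39304/9315)b + 77452/9315)(-(9315/1156)b + 9315/289) + (0)
Last nonzero remainder: -(9315/1156)b + 9315/289. Dividing through by -9315/1156 gives the monic gcd b - 4.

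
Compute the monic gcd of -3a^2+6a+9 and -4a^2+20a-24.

Apply the Euclidean algorithm:
  -3a^2+6a+9 = (3/4)(-4a^2+20a-24) + (-9a+27)
  -4a^2+20a-24 = ((4/9)a-8/9)(-9a+27) + (0)
Last nonzero remainder: -9a+27. Dividing through by -9 gives the monic gcd a-3.

a-3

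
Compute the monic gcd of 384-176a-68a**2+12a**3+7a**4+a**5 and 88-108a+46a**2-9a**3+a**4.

By polynomial division,
  a**5+7a**4+12a**3-68a**2-176a+384 = (a+16)(a**4-9a**3+46a**2-108a+88) + (110a**3-696a**2+1464a-1024)
  a**4-9a**3+46a**2-108a+88 = ((1/110)a-147/6050)(110a**3-696a**2+1464a-1024) + ((47734/3025)a**2-(190936/3025)a+190936/3025)
  110a**3-696a**2+1464a-1024 = ((166375/23867)a-387200/23867)((47734/3025)a**2-(190936/3025)a+190936/3025) + (0)
Last nonzero remainder: (47734/3025)a**2-(190936/3025)a+190936/3025. Dividing through by 47734/3025 gives the monic gcd a**2-4a+4.

4-4a+a**2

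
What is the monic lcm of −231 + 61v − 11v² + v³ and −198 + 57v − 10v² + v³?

1386 − 597v + 127v² − 17v³ + v⁴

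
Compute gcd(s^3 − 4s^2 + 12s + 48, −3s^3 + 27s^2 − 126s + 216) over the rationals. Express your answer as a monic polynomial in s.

Euclidean algorithm in ℚ[s]:
  s^3 − 4s^2 + 12s + 48 = (−1/3)(−3s^3 + 27s^2 − 126s + 216) + (5s^2 − 30s + 120)
  −3s^3 + 27s^2 − 126s + 216 = (−(3/5)s + 9/5)(5s^2 − 30s + 120) + (0)
Last nonzero remainder: 5s^2 − 30s + 120. Dividing through by 5 gives the monic gcd s^2 − 6s + 24.

s^2 − 6s + 24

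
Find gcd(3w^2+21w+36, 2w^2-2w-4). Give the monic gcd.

1

Apply the Euclidean algorithm:
  3w^2+21w+36 = (3/2)(2w^2-2w-4) + (24w+42)
  2w^2-2w-4 = ((1/12)w-11/48)(24w+42) + (45/8)
  24w+42 = ((64/15)w+112/15)(45/8) + (0)
The last nonzero remainder is the constant 45/8, so the polynomials are coprime and gcd = 1.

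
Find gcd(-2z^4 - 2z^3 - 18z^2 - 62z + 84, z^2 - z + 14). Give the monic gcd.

z^2 - z + 14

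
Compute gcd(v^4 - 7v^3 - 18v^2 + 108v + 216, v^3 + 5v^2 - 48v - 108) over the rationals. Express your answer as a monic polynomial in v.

Euclidean algorithm in ℚ[v]:
  v^4 - 7v^3 - 18v^2 + 108v + 216 = (v - 12)(v^3 + 5v^2 - 48v - 108) + (90v^2 - 360v - 1080)
  v^3 + 5v^2 - 48v - 108 = ((1/90)v + 1/10)(90v^2 - 360v - 1080) + (0)
Last nonzero remainder: 90v^2 - 360v - 1080. Dividing through by 90 gives the monic gcd v^2 - 4v - 12.

v^2 - 4v - 12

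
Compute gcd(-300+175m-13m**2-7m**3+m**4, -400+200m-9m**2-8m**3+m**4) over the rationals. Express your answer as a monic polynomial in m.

100-25m-4m**2+m**3

Repeated division with remainder:
  m**4-7m**3-13m**2+175m-300 = (m**4-8m**3-9m**2+200m-400) + (m**3-4m**2-25m+100)
  m**4-8m**3-9m**2+200m-400 = (m-4)(m**3-4m**2-25m+100) + (0)
The last nonzero remainder m**3-4m**2-25m+100 is already monic.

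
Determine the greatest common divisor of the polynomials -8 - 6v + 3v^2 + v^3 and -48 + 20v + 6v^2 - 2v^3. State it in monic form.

-2 + v

Euclidean algorithm in ℚ[v]:
  v^3 + 3v^2 - 6v - 8 = (-1/2)(-2v^3 + 6v^2 + 20v - 48) + (6v^2 + 4v - 32)
  -2v^3 + 6v^2 + 20v - 48 = (-(1/3)v + 11/9)(6v^2 + 4v - 32) + ((40/9)v - 80/9)
  6v^2 + 4v - 32 = ((27/20)v + 18/5)((40/9)v - 80/9) + (0)
Last nonzero remainder: (40/9)v - 80/9. Dividing through by 40/9 gives the monic gcd v - 2.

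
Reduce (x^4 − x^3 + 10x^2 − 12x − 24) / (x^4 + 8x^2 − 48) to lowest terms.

(x + 1)/(x + 2)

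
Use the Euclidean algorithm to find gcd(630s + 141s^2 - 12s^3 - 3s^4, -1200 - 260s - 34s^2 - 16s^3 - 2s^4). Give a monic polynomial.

30 + 11s + s^2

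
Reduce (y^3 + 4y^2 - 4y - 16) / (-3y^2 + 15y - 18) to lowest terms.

Repeated division with remainder:
  y^3 + 4y^2 - 4y - 16 = (-(1/3)y - 3)(-3y^2 + 15y - 18) + (35y - 70)
  -3y^2 + 15y - 18 = (-(3/35)y + 9/35)(35y - 70) + (0)
Last nonzero remainder: 35y - 70. Dividing through by 35 gives the monic gcd y - 2.
Cancel y - 2 from numerator and denominator to get the reduced form.

(-y^2 - 6y - 8)/(3y - 9)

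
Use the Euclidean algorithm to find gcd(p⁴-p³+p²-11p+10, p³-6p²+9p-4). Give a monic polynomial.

Euclidean algorithm in ℚ[p]:
  p⁴-p³+p²-11p+10 = (p+5)(p³-6p²+9p-4) + (22p²-52p+30)
  p³-6p²+9p-4 = ((1/22)p-20/121)(22p²-52p+30) + (-(116/121)p+116/121)
  22p²-52p+30 = (-(1331/58)p+1815/58)(-(116/121)p+116/121) + (0)
Last nonzero remainder: -(116/121)p+116/121. Dividing through by -116/121 gives the monic gcd p-1.

p-1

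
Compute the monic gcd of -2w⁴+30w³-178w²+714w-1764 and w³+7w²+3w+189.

w²-2w+21

Apply the Euclidean algorithm:
  -2w⁴+30w³-178w²+714w-1764 = (-2w+44)(w³+7w²+3w+189) + (-480w²+960w-10080)
  w³+7w²+3w+189 = (-(1/480)w-3/160)(-480w²+960w-10080) + (0)
Last nonzero remainder: -480w²+960w-10080. Dividing through by -480 gives the monic gcd w²-2w+21.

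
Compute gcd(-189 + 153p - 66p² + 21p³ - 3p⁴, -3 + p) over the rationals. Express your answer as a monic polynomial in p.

By polynomial division,
  -3p⁴ + 21p³ - 66p² + 153p - 189 = (-3p³ + 12p² - 30p + 63)(p - 3) + (0)
The last nonzero remainder p - 3 is already monic.

-3 + p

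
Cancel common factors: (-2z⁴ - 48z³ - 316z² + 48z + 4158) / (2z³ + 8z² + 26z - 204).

Euclidean algorithm in ℚ[z]:
  -2z⁴ - 48z³ - 316z² + 48z + 4158 = (-z - 20)(2z³ + 8z² + 26z - 204) + (-130z² + 364z + 78)
  2z³ + 8z² + 26z - 204 = (-(1/65)z - 34/325)(-130z² + 364z + 78) + ((1632/25)z - 4896/25)
  -130z² + 364z + 78 = (-(1625/816)z - 325/816)((1632/25)z - 4896/25) + (0)
Last nonzero remainder: (1632/25)z - 4896/25. Dividing through by 1632/25 gives the monic gcd z - 3.
Cancel z - 3 from numerator and denominator to get the reduced form.

(-z³ - 27z² - 239z - 693)/(z² + 7z + 34)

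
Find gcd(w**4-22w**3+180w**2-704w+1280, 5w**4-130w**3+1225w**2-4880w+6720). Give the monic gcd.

Repeated division with remainder:
  w**4-22w**3+180w**2-704w+1280 = (1/5)(5w**4-130w**3+1225w**2-4880w+6720) + (4w**3-65w**2+272w-64)
  5w**4-130w**3+1225w**2-4880w+6720 = ((5/4)w-195/16)(4w**3-65w**2+272w-64) + ((1485/16)w**2-1485w+5940)
  4w**3-65w**2+272w-64 = ((64/1485)w-16/1485)((1485/16)w**2-1485w+5940) + (0)
Last nonzero remainder: (1485/16)w**2-1485w+5940. Dividing through by 1485/16 gives the monic gcd w**2-16w+64.

w**2-16w+64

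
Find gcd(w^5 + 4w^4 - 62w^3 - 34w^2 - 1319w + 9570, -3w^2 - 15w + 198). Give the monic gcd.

Repeated division with remainder:
  w^5 + 4w^4 - 62w^3 - 34w^2 - 1319w + 9570 = (-(1/3)w^3 + (1/3)w^2 - 3w + 145/3)(-3w^2 - 15w + 198) + (0)
Last nonzero remainder: -3w^2 - 15w + 198. Dividing through by -3 gives the monic gcd w^2 + 5w - 66.

w^2 + 5w - 66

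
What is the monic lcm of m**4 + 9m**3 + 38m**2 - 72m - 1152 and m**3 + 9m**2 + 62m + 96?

m**5 + 11m**4 + 56m**3 + 4m**2 - 1296m - 2304

Euclidean algorithm in ℚ[m]:
  m**4 + 9m**3 + 38m**2 - 72m - 1152 = (m)(m**3 + 9m**2 + 62m + 96) + (-24m**2 - 168m - 1152)
  m**3 + 9m**2 + 62m + 96 = (-(1/24)m - 1/12)(-24m**2 - 168m - 1152) + (0)
Last nonzero remainder: -24m**2 - 168m - 1152. Dividing through by -24 gives the monic gcd m**2 + 7m + 48.
Then lcm(f, g) = f·g / gcd(f, g); expanding and making the result monic gives the answer.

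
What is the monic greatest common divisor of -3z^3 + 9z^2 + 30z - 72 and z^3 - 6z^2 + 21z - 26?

By polynomial division,
  -3z^3 + 9z^2 + 30z - 72 = (-3)(z^3 - 6z^2 + 21z - 26) + (-9z^2 + 93z - 150)
  z^3 - 6z^2 + 21z - 26 = (-(1/9)z - 13/27)(-9z^2 + 93z - 150) + ((442/9)z - 884/9)
  -9z^2 + 93z - 150 = (-(81/442)z + 675/442)((442/9)z - 884/9) + (0)
Last nonzero remainder: (442/9)z - 884/9. Dividing through by 442/9 gives the monic gcd z - 2.

z - 2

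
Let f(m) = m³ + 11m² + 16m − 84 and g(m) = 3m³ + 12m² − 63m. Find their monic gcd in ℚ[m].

m + 7

Apply the Euclidean algorithm:
  m³ + 11m² + 16m − 84 = (1/3)(3m³ + 12m² − 63m) + (7m² + 37m − 84)
  3m³ + 12m² − 63m = ((3/7)m − 27/49)(7m² + 37m − 84) + (−(324/49)m − 324/7)
  7m² + 37m − 84 = (−(343/324)m + 49/27)(−(324/49)m − 324/7) + (0)
Last nonzero remainder: −(324/49)m − 324/7. Dividing through by −324/49 gives the monic gcd m + 7.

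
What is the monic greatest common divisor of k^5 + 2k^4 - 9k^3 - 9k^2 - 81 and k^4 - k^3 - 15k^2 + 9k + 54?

k^2 - 9

Apply the Euclidean algorithm:
  k^5 + 2k^4 - 9k^3 - 9k^2 - 81 = (k + 3)(k^4 - k^3 - 15k^2 + 9k + 54) + (9k^3 + 27k^2 - 81k - 243)
  k^4 - k^3 - 15k^2 + 9k + 54 = ((1/9)k - 4/9)(9k^3 + 27k^2 - 81k - 243) + (6k^2 - 54)
  9k^3 + 27k^2 - 81k - 243 = ((3/2)k + 9/2)(6k^2 - 54) + (0)
Last nonzero remainder: 6k^2 - 54. Dividing through by 6 gives the monic gcd k^2 - 9.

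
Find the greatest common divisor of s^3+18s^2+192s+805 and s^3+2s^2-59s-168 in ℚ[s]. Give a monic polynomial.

s+7

By polynomial division,
  s^3+18s^2+192s+805 = (s^3+2s^2-59s-168) + (16s^2+251s+973)
  s^3+2s^2-59s-168 = ((1/16)s-219/256)(16s^2+251s+973) + ((24297/256)s+170079/256)
  16s^2+251s+973 = ((4096/24297)s+35584/24297)((24297/256)s+170079/256) + (0)
Last nonzero remainder: (24297/256)s+170079/256. Dividing through by 24297/256 gives the monic gcd s+7.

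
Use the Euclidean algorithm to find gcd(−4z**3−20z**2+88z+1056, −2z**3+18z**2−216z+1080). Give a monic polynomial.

By polynomial division,
  −4z**3−20z**2+88z+1056 = (2)(−2z**3+18z**2−216z+1080) + (−56z**2+520z−1104)
  −2z**3+18z**2−216z+1080 = ((1/28)z+1/98)(−56z**2+520z−1104) + (−(8912/49)z+53472/49)
  −56z**2+520z−1104 = ((343/1114)z−1127/1114)(−(8912/49)z+53472/49) + (0)
Last nonzero remainder: −(8912/49)z+53472/49. Dividing through by −8912/49 gives the monic gcd z−6.

z−6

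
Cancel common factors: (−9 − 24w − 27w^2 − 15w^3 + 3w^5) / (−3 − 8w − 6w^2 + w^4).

Repeated division with remainder:
  3w^5 − 15w^3 − 27w^2 − 24w − 9 = (3w)(w^4 − 6w^2 − 8w − 3) + (3w^3 − 3w^2 − 15w − 9)
  w^4 − 6w^2 − 8w − 3 = ((1/3)w + 1/3)(3w^3 − 3w^2 − 15w − 9) + (0)
Last nonzero remainder: 3w^3 − 3w^2 − 15w − 9. Dividing through by 3 gives the monic gcd w^3 − w^2 − 5w − 3.
Cancel w^3 − w^2 − 5w − 3 from numerator and denominator to get the reduced form.

(3 + 3w + 3w^2)/(1 + w)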